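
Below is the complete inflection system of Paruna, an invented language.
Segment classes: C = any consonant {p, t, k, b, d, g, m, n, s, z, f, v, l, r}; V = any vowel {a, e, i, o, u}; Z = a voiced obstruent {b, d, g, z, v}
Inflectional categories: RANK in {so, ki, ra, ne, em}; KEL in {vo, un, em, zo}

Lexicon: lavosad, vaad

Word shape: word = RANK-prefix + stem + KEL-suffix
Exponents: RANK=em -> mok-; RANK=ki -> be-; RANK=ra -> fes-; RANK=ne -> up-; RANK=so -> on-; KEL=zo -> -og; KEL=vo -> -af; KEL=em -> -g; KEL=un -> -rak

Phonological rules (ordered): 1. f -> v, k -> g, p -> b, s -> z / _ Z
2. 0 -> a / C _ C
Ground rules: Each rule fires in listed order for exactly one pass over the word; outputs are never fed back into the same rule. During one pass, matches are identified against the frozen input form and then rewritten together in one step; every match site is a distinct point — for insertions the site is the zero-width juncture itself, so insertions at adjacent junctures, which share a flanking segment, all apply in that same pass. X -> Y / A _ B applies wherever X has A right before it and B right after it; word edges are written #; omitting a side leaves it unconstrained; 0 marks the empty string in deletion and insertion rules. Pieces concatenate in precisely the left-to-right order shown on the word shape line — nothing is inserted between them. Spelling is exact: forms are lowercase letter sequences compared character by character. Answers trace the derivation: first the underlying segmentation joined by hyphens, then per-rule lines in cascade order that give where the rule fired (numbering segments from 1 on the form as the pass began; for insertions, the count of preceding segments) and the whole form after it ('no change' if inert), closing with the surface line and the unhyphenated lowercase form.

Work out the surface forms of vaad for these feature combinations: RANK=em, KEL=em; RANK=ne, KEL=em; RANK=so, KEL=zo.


cell RANK=em, KEL=em:
underlying: mok-vaad-g
1. f -> v, k -> g, p -> b, s -> z / _ Z: fires at position(s) 3: mogvaadg
2. 0 -> a / C _ C: inserts after position(s) 3, 7: mogavaadag
surface: mogavaadag

cell RANK=ne, KEL=em:
underlying: up-vaad-g
1. f -> v, k -> g, p -> b, s -> z / _ Z: fires at position(s) 2: ubvaadg
2. 0 -> a / C _ C: inserts after position(s) 2, 6: ubavaadag
surface: ubavaadag

cell RANK=so, KEL=zo:
underlying: on-vaad-og
1. f -> v, k -> g, p -> b, s -> z / _ Z: no change
2. 0 -> a / C _ C: inserts after position(s) 2: onavaadog
surface: onavaadog


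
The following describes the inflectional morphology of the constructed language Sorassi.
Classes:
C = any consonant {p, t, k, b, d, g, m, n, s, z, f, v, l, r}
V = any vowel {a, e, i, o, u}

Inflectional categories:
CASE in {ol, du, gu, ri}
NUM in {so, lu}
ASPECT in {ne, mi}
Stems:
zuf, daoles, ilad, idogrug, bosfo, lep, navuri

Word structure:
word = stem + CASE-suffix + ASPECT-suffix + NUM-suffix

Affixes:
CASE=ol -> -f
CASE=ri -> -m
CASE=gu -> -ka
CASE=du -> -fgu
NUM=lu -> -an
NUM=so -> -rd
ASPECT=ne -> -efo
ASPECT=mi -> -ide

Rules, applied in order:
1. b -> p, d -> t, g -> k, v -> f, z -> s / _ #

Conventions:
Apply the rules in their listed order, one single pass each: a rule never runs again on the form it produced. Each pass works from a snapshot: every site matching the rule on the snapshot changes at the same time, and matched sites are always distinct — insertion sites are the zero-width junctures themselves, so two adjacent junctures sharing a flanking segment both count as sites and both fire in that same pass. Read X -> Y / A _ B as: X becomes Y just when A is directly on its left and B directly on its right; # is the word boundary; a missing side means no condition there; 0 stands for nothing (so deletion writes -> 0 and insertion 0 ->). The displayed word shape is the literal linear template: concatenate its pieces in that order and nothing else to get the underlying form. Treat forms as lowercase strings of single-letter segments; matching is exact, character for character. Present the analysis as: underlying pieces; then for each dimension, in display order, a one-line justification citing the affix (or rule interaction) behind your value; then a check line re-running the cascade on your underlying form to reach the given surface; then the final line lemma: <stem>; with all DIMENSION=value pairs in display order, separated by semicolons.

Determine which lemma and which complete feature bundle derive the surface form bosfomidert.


underlying: bosfo-m-ide-rd
CASE=ri - signalled by the affix -m
NUM=so - signalled by the affix -rd
ASPECT=mi - signalled by the affix -ide
check: bosfomiderd -> bosfomidert
lemma: bosfo; CASE=ri; NUM=so; ASPECT=mi


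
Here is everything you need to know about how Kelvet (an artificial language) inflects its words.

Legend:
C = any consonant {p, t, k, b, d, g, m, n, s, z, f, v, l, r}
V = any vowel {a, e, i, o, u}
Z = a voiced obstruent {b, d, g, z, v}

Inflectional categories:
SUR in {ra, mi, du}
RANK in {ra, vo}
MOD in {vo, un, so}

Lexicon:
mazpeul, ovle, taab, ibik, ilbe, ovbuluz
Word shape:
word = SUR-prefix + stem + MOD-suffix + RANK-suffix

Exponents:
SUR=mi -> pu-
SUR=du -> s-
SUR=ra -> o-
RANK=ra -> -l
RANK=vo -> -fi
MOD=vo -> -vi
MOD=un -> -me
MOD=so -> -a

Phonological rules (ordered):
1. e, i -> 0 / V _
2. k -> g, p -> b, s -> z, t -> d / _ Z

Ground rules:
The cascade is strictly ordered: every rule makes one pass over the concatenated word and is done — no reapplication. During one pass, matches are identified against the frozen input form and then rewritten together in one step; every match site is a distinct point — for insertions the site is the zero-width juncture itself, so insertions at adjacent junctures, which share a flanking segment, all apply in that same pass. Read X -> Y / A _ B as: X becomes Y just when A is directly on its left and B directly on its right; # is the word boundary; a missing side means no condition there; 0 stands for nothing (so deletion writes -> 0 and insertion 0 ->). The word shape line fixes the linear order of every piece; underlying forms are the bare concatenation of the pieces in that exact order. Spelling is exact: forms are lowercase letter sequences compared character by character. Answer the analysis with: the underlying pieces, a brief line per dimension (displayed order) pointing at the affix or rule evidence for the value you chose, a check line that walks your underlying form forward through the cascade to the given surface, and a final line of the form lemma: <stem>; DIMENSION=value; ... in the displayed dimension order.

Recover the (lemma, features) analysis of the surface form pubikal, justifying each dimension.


underlying: pu-ibik-a-l
SUR=mi - signalled by the affix pu-
RANK=ra - signalled by the affix -l
MOD=so - signalled by the affix -a
check: puibikal -> pubikal -> pubikal
lemma: ibik; SUR=mi; RANK=ra; MOD=so


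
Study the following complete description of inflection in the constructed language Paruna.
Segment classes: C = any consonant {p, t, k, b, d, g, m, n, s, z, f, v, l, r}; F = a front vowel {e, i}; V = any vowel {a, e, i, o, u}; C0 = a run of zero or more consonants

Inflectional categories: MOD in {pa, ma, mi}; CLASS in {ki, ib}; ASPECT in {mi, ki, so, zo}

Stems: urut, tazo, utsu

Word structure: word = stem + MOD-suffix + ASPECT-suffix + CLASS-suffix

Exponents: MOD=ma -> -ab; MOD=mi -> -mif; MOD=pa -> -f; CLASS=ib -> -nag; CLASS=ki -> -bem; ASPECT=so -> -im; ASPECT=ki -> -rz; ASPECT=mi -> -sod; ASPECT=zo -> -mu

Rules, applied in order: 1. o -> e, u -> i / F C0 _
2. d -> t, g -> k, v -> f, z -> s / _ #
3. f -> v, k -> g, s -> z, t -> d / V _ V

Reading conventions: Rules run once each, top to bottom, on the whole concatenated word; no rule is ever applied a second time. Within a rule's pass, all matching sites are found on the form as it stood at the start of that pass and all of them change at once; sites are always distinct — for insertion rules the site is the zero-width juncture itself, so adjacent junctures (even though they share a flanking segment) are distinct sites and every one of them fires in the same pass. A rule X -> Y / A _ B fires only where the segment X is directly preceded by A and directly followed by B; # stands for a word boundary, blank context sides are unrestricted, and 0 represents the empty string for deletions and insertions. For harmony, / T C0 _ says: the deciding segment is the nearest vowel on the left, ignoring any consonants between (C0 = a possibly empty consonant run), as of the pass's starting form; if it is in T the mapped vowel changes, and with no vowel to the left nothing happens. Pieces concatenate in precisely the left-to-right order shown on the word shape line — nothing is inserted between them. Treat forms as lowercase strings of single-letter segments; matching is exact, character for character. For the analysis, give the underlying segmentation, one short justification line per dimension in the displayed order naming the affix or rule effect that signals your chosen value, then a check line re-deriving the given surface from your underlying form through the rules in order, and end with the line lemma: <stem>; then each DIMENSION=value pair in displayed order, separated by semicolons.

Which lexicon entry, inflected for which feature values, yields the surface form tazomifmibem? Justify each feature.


underlying: tazo-mif-mu-bem
MOD=mi - signalled by the affix -mif
CLASS=ki - signalled by the affix -bem
ASPECT=zo - signalled by the affix -mu
check: tazomifmubem -> tazomifmibem -> tazomifmibem -> tazomifmibem
lemma: tazo; MOD=mi; CLASS=ki; ASPECT=zo


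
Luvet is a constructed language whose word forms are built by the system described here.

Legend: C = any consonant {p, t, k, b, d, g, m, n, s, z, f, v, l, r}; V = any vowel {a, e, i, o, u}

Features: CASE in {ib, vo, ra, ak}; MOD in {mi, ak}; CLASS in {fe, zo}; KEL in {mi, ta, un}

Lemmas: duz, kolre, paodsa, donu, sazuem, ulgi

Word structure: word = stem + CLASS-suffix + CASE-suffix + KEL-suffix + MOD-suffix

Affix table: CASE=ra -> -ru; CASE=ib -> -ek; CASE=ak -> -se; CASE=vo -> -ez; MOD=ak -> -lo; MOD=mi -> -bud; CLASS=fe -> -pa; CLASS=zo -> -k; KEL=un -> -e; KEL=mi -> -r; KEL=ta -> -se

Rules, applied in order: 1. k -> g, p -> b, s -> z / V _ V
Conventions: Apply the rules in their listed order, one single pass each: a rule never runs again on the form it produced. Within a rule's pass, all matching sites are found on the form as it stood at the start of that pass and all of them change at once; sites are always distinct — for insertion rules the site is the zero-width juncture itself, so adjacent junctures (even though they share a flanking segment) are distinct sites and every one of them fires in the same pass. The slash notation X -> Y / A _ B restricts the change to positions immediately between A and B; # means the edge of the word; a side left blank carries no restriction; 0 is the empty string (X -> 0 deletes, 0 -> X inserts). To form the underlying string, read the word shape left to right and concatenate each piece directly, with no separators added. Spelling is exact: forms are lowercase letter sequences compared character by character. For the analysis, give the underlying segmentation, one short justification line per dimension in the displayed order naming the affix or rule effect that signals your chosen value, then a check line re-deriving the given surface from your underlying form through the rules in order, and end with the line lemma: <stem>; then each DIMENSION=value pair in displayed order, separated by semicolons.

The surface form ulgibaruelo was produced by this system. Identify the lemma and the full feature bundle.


underlying: ulgi-pa-ru-e-lo
CASE=ra - signalled by the affix -ru
MOD=ak - signalled by the affix -lo
CLASS=fe - signalled by the affix -pa
KEL=un - signalled by the affix -e
check: ulgiparuelo -> ulgibaruelo
lemma: ulgi; CASE=ra; MOD=ak; CLASS=fe; KEL=un


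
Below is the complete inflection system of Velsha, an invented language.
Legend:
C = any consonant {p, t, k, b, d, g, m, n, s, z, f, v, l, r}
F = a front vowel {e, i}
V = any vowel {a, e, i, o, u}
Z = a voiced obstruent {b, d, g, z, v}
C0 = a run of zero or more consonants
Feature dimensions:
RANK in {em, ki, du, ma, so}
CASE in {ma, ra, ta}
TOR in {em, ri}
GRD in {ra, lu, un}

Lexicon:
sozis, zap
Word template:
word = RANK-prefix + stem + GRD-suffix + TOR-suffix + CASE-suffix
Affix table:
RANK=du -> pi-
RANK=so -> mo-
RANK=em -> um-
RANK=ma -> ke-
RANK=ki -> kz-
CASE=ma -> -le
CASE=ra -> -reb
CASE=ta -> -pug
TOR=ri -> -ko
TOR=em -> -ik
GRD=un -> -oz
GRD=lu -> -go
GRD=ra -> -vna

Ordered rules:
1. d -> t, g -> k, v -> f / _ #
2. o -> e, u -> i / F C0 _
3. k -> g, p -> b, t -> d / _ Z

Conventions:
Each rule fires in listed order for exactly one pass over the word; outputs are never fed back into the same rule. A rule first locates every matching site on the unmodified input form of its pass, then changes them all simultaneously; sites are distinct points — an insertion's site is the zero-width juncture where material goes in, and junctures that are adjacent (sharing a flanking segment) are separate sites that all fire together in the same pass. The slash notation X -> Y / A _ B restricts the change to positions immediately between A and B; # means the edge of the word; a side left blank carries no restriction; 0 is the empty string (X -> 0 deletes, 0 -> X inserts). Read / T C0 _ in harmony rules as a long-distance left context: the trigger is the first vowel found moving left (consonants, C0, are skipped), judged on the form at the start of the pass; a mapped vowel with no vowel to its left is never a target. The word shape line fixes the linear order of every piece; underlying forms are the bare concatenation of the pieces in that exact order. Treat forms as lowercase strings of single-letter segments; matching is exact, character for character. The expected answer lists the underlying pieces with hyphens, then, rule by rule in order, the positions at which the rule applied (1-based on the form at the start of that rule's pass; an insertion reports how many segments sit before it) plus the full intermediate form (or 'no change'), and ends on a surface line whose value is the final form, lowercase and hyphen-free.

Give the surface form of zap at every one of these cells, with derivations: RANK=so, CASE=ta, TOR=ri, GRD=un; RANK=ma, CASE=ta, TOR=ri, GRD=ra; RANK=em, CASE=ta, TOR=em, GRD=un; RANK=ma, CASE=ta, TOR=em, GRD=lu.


cell RANK=so, CASE=ta, TOR=ri, GRD=un:
underlying: mo-zap-oz-ko-pug
1. d -> t, g -> k, v -> f / _ #: fires at position(s) 12: mozapozkopuk
2. o -> e, u -> i / F C0 _: no change
3. k -> g, p -> b, t -> d / _ Z: no change
surface: mozapozkopuk

cell RANK=ma, CASE=ta, TOR=ri, GRD=ra:
underlying: ke-zap-vna-ko-pug
1. d -> t, g -> k, v -> f / _ #: fires at position(s) 13: kezapvnakopuk
2. o -> e, u -> i / F C0 _: no change
3. k -> g, p -> b, t -> d / _ Z: fires at position(s) 5: kezabvnakopuk
surface: kezabvnakopuk

cell RANK=em, CASE=ta, TOR=em, GRD=un:
underlying: um-zap-oz-ik-pug
1. d -> t, g -> k, v -> f / _ #: fires at position(s) 12: umzapozikpuk
2. o -> e, u -> i / F C0 _: fires at position(s) 11: umzapozikpik
3. k -> g, p -> b, t -> d / _ Z: no change
surface: umzapozikpik

cell RANK=ma, CASE=ta, TOR=em, GRD=lu:
underlying: ke-zap-go-ik-pug
1. d -> t, g -> k, v -> f / _ #: fires at position(s) 12: kezapgoikpuk
2. o -> e, u -> i / F C0 _: fires at position(s) 11: kezapgoikpik
3. k -> g, p -> b, t -> d / _ Z: fires at position(s) 5: kezabgoikpik
surface: kezabgoikpik


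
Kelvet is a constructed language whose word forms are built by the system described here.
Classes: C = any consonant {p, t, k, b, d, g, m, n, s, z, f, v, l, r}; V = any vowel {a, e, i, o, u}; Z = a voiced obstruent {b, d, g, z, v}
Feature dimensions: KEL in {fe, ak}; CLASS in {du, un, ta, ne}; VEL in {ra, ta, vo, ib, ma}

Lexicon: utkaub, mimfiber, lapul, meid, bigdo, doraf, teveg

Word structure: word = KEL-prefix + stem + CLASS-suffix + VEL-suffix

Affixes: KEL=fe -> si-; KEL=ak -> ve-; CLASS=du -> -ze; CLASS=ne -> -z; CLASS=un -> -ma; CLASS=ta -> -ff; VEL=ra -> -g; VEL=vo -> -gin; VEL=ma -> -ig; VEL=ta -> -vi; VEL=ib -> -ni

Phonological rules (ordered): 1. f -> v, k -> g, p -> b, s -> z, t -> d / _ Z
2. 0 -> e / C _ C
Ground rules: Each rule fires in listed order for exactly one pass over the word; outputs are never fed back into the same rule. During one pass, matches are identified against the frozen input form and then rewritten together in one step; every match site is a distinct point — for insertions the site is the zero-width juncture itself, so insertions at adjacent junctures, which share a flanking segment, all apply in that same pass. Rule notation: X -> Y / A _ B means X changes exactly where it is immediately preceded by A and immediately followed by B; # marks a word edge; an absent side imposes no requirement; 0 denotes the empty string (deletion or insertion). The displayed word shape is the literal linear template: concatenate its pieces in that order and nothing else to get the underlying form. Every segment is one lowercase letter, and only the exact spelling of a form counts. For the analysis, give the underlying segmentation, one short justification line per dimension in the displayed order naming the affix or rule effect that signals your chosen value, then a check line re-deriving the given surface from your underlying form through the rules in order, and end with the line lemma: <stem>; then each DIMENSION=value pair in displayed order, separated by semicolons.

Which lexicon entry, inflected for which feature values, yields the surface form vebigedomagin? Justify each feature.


underlying: ve-bigdo-ma-gin
KEL=ak - signalled by the affix ve-
CLASS=un - signalled by the affix -ma
VEL=vo - signalled by the affix -gin
check: vebigdomagin -> vebigdomagin -> vebigedomagin
lemma: bigdo; KEL=ak; CLASS=un; VEL=vo


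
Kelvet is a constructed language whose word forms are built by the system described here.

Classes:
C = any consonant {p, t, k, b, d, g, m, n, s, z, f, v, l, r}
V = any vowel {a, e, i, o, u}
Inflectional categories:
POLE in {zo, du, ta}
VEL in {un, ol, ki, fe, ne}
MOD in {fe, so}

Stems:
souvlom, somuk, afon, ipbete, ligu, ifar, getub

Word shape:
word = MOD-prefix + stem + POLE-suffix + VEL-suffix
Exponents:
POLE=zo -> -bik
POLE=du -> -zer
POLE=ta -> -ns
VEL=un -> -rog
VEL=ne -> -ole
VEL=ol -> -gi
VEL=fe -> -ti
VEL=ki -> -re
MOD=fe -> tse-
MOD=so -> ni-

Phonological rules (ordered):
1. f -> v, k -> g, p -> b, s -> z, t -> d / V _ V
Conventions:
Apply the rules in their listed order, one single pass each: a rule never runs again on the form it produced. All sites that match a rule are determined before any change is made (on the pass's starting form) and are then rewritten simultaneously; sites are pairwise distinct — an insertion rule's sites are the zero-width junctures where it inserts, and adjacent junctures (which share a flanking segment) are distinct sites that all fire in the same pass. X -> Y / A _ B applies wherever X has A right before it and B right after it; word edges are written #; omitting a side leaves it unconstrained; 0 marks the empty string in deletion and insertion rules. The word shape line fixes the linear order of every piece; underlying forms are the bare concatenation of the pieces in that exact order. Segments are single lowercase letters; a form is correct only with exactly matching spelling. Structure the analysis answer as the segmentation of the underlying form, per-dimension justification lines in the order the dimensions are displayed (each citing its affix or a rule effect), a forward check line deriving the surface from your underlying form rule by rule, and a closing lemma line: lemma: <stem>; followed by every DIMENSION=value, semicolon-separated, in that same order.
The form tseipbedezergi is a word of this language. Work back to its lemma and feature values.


underlying: tse-ipbete-zer-gi
POLE=du - signalled by the affix -zer
VEL=ol - signalled by the affix -gi
MOD=fe - signalled by the affix tse-
check: tseipbetezergi -> tseipbedezergi
lemma: ipbete; POLE=du; VEL=ol; MOD=fe


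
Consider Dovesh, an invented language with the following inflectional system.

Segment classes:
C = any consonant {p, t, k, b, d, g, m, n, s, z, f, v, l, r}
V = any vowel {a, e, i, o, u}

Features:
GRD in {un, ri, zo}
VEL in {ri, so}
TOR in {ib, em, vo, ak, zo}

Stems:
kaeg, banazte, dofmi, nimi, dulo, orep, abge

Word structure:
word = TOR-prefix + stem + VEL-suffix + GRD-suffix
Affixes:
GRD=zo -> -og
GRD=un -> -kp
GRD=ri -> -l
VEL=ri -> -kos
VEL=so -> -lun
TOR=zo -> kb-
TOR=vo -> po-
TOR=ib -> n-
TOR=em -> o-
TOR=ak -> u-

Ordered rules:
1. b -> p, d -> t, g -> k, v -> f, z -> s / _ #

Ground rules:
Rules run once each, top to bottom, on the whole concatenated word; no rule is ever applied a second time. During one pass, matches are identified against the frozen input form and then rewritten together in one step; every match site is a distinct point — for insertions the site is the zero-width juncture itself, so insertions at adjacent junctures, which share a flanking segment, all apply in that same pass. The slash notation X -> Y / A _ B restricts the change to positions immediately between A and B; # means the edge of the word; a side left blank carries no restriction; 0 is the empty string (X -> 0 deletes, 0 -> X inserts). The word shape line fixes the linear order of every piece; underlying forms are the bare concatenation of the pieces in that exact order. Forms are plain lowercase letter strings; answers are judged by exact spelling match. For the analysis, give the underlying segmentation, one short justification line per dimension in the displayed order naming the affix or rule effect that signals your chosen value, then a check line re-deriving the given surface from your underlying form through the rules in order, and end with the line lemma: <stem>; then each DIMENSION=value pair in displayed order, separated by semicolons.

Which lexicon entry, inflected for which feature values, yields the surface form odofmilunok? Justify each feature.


underlying: o-dofmi-lun-og
GRD=zo - signalled by the affix -og
VEL=so - signalled by the affix -lun
TOR=em - signalled by the affix o-
check: odofmilunog -> odofmilunok
lemma: dofmi; GRD=zo; VEL=so; TOR=em


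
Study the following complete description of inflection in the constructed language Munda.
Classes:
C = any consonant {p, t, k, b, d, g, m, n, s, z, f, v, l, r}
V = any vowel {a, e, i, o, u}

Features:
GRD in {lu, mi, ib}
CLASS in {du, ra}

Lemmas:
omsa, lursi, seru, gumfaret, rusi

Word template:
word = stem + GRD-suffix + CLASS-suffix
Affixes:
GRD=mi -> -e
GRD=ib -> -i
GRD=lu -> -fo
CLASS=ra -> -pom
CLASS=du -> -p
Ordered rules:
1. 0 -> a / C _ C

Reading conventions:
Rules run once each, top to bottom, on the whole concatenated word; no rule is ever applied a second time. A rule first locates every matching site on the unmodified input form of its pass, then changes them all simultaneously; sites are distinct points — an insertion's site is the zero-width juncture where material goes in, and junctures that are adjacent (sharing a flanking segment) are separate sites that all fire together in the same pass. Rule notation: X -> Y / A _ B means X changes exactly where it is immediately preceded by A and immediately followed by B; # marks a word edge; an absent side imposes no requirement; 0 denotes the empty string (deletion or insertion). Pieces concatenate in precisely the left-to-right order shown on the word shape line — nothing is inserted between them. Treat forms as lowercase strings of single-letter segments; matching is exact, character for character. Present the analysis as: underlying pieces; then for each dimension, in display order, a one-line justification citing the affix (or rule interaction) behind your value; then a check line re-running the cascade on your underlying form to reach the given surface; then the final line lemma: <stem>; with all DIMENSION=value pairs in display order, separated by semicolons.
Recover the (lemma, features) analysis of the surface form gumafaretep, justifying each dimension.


underlying: gumfaret-e-p
GRD=mi - signalled by the affix -e
CLASS=du - signalled by the affix -p
check: gumfaretep -> gumafaretep
lemma: gumfaret; GRD=mi; CLASS=du


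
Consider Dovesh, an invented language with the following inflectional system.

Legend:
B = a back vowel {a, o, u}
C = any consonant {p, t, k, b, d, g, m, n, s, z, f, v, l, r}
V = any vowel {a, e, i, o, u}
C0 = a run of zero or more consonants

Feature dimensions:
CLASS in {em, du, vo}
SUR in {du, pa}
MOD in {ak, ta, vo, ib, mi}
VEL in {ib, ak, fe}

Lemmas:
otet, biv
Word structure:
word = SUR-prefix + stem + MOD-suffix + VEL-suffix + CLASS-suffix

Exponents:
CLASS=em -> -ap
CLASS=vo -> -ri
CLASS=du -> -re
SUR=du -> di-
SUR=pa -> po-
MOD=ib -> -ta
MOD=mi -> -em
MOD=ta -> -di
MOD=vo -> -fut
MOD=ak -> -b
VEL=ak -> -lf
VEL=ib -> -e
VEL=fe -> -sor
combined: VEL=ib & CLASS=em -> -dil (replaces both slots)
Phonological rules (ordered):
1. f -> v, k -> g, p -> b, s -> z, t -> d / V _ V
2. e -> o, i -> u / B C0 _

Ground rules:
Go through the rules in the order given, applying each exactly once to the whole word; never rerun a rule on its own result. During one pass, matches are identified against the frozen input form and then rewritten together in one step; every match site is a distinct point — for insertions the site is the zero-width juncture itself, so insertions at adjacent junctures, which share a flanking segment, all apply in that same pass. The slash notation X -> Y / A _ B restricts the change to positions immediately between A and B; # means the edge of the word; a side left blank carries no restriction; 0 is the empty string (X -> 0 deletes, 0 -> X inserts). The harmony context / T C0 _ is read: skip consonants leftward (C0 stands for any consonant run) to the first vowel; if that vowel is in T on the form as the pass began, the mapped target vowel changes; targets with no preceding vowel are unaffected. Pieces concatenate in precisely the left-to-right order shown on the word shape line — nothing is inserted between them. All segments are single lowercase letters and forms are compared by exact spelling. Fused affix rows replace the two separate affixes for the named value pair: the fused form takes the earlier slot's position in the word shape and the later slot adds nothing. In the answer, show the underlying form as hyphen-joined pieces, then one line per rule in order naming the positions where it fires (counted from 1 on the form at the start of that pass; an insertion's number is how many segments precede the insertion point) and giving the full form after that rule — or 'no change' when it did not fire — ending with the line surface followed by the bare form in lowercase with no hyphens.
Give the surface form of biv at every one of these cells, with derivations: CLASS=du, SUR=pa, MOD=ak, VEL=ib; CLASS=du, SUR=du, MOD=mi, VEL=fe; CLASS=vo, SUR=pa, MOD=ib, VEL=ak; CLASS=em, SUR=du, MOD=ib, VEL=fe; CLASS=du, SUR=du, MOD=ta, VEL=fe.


cell CLASS=du, SUR=pa, MOD=ak, VEL=ib:
underlying: po-biv-b-e-re
1. f -> v, k -> g, p -> b, s -> z, t -> d / V _ V: no change
2. e -> o, i -> u / B C0 _: fires at position(s) 4: pobuvbere
surface: pobuvbere

cell CLASS=du, SUR=du, MOD=mi, VEL=fe:
underlying: di-biv-em-sor-re
1. f -> v, k -> g, p -> b, s -> z, t -> d / V _ V: no change
2. e -> o, i -> u / B C0 _: fires at position(s) 12: dibivemsorro
surface: dibivemsorro

cell CLASS=vo, SUR=pa, MOD=ib, VEL=ak:
underlying: po-biv-ta-lf-ri
1. f -> v, k -> g, p -> b, s -> z, t -> d / V _ V: no change
2. e -> o, i -> u / B C0 _: fires at position(s) 4, 11: pobuvtalfru
surface: pobuvtalfru

cell CLASS=em, SUR=du, MOD=ib, VEL=fe:
underlying: di-biv-ta-sor-ap
1. f -> v, k -> g, p -> b, s -> z, t -> d / V _ V: fires at position(s) 8: dibivtazorap
2. e -> o, i -> u / B C0 _: no change
surface: dibivtazorap

cell CLASS=du, SUR=du, MOD=ta, VEL=fe:
underlying: di-biv-di-sor-re
1. f -> v, k -> g, p -> b, s -> z, t -> d / V _ V: fires at position(s) 8: dibivdizorre
2. e -> o, i -> u / B C0 _: fires at position(s) 12: dibivdizorro
surface: dibivdizorro


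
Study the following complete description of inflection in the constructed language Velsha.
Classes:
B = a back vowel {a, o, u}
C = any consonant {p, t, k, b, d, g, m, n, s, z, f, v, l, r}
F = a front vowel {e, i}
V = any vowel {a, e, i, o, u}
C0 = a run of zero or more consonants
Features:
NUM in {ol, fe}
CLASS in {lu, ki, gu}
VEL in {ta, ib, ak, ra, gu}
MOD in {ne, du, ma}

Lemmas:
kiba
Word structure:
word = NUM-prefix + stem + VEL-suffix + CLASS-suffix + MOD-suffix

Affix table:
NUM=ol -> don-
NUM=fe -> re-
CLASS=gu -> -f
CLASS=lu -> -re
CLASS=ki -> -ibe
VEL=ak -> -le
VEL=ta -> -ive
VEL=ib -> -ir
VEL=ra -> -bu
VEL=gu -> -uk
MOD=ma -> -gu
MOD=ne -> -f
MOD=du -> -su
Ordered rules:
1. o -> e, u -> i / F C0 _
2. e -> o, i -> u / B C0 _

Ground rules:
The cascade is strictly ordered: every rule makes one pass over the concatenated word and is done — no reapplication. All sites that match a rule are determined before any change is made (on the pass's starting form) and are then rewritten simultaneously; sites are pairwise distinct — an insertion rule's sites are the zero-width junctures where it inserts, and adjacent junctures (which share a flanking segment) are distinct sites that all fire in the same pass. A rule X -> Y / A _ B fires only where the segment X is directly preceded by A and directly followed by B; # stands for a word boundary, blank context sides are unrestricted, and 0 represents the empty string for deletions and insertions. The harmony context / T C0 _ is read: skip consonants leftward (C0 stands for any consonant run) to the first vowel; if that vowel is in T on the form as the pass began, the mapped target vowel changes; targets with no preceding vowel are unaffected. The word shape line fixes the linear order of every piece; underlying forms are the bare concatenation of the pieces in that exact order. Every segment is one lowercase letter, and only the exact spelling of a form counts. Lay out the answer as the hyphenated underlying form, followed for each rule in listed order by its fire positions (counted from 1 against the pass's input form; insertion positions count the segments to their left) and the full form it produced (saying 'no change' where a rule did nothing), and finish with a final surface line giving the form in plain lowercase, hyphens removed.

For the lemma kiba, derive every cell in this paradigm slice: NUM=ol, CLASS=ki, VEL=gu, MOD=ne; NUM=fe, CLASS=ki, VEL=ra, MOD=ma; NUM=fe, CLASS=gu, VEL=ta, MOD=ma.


cell NUM=ol, CLASS=ki, VEL=gu, MOD=ne:
underlying: don-kiba-uk-ibe-f
1. o -> e, u -> i / F C0 _: no change
2. e -> o, i -> u / B C0 _: fires at position(s) 5, 10: donkubaukubef
surface: donkubaukubef

cell NUM=fe, CLASS=ki, VEL=ra, MOD=ma:
underlying: re-kiba-bu-ibe-gu
1. o -> e, u -> i / F C0 _: fires at position(s) 13: rekibabuibegi
2. e -> o, i -> u / B C0 _: fires at position(s) 9: rekibabuubegi
surface: rekibabuubegi

cell NUM=fe, CLASS=gu, VEL=ta, MOD=ma:
underlying: re-kiba-ive-f-gu
1. o -> e, u -> i / F C0 _: fires at position(s) 12: rekibaivefgi
2. e -> o, i -> u / B C0 _: fires at position(s) 7: rekibauvefgi
surface: rekibauvefgi


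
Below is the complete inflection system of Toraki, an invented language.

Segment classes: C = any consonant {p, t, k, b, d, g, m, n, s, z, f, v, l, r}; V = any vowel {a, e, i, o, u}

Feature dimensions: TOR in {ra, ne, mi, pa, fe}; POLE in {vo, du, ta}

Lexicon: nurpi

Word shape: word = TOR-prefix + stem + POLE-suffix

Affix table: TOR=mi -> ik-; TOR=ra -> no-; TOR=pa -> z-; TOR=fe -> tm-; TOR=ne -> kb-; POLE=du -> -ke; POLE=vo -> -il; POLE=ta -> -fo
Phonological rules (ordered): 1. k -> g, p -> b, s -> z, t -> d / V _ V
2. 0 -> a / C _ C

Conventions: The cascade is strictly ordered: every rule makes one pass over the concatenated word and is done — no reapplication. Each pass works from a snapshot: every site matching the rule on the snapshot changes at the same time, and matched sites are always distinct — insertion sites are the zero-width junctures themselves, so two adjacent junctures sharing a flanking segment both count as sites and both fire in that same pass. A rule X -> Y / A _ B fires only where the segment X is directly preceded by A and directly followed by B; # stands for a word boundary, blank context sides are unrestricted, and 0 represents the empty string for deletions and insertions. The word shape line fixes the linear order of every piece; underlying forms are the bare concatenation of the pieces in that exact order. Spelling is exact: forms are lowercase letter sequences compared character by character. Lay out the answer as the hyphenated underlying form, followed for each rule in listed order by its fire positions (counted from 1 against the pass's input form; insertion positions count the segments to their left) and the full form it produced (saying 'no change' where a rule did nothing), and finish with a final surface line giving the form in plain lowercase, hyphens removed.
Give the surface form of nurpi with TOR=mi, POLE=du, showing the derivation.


underlying: ik-nurpi-ke
1. k -> g, p -> b, s -> z, t -> d / V _ V: fires at position(s) 8: iknurpige
2. 0 -> a / C _ C: inserts after position(s) 2, 5: ikanurapige
surface: ikanurapige


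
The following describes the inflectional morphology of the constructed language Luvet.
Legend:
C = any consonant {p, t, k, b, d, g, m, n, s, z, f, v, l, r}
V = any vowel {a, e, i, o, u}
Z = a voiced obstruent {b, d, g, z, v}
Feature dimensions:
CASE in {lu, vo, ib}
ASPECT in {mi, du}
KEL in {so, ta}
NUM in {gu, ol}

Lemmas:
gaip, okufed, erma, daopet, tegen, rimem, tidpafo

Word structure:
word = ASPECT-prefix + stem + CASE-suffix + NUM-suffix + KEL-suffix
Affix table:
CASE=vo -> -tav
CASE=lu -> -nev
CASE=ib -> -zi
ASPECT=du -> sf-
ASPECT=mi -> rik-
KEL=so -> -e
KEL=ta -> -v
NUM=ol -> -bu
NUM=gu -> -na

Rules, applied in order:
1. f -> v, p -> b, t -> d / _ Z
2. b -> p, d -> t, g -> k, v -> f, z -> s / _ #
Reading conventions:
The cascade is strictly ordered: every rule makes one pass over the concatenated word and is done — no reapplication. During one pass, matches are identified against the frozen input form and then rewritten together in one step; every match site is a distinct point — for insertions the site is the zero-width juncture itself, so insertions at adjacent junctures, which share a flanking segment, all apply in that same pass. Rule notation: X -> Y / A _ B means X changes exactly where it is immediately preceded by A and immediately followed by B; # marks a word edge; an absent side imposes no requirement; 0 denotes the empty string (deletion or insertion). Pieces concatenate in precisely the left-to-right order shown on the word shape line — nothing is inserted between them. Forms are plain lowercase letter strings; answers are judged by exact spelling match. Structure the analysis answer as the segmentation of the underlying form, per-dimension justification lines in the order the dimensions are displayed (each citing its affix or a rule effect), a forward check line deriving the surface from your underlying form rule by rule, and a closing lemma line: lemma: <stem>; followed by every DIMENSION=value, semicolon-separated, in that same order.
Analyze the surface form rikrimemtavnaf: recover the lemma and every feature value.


underlying: rik-rimem-tav-na-v
CASE=vo - signalled by the affix -tav
ASPECT=mi - signalled by the affix rik-
KEL=ta - signalled by the affix -v
NUM=gu - signalled by the affix -na
check: rikrimemtavnav -> rikrimemtavnav -> rikrimemtavnaf
lemma: rimem; CASE=vo; ASPECT=mi; KEL=ta; NUM=gu


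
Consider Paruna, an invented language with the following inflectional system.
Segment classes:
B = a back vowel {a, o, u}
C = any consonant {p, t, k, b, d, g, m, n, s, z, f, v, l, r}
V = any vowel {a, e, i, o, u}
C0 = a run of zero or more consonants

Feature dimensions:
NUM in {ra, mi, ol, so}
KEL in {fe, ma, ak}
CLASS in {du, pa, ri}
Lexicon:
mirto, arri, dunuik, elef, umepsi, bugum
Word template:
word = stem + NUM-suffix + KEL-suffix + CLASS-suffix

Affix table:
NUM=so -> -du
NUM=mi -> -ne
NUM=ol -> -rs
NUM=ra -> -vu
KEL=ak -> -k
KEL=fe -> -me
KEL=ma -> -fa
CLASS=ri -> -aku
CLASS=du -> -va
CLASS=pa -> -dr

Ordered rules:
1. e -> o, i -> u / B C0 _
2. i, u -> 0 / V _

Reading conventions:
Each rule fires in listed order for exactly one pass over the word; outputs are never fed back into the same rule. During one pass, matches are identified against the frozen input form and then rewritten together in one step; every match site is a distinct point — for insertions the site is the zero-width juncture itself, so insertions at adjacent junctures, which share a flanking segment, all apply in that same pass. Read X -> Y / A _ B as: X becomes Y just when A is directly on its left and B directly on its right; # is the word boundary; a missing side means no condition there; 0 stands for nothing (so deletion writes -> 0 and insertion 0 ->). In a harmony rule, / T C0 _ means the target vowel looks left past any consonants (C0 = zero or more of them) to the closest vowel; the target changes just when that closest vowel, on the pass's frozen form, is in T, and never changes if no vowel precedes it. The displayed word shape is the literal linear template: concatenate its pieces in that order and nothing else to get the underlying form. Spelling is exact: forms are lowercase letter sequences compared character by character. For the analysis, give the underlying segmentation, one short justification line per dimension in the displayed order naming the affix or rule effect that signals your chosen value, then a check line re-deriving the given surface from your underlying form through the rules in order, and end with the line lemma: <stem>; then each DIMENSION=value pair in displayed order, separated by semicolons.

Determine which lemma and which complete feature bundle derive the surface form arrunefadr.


underlying: arri-ne-fa-dr
NUM=mi - signalled by the affix -ne
KEL=ma - signalled by the affix -fa
CLASS=pa - signalled by the affix -dr
check: arrinefadr -> arrunefadr -> arrunefadr
lemma: arri; NUM=mi; KEL=ma; CLASS=pa


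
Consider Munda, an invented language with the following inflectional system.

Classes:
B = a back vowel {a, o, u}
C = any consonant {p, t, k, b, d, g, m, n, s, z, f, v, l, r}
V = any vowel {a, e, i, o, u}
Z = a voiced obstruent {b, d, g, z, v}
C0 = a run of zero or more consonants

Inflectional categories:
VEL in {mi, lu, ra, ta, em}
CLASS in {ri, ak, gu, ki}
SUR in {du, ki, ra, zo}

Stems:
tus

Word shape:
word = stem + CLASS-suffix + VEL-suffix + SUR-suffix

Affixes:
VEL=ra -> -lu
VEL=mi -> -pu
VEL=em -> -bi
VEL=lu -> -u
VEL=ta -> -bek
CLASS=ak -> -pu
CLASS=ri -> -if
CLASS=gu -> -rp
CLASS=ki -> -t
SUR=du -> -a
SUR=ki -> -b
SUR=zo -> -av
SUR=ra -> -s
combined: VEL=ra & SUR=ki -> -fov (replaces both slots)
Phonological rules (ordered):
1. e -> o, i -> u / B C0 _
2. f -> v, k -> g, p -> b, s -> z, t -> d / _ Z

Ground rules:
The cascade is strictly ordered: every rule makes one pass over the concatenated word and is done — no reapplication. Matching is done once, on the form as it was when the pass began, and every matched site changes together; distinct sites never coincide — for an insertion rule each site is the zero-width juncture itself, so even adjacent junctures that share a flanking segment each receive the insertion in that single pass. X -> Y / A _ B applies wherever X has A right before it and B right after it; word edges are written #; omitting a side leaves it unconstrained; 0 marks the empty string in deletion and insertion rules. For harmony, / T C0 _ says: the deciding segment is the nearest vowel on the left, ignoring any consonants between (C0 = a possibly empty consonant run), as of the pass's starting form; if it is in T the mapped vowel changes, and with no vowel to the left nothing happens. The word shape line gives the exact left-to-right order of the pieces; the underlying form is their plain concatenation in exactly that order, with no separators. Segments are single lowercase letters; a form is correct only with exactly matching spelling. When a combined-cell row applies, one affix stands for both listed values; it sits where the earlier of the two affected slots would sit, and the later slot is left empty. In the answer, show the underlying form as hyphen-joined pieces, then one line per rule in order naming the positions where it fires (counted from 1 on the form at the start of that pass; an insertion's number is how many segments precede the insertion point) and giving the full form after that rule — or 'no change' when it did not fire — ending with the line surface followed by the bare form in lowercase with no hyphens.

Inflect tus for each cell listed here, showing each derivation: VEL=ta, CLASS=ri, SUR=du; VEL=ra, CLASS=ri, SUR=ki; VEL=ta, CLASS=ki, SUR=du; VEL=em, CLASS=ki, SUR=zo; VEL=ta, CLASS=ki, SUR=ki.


cell VEL=ta, CLASS=ri, SUR=du:
underlying: tus-if-bek-a
1. e -> o, i -> u / B C0 _: fires at position(s) 4: tusufbeka
2. f -> v, k -> g, p -> b, s -> z, t -> d / _ Z: fires at position(s) 5: tusuvbeka
surface: tusuvbeka

cell VEL=ra, CLASS=ri, SUR=ki:
underlying: tus-if-fov
1. e -> o, i -> u / B C0 _: fires at position(s) 4: tusuffov
2. f -> v, k -> g, p -> b, s -> z, t -> d / _ Z: no change
surface: tusuffov

cell VEL=ta, CLASS=ki, SUR=du:
underlying: tus-t-bek-a
1. e -> o, i -> u / B C0 _: fires at position(s) 6: tustboka
2. f -> v, k -> g, p -> b, s -> z, t -> d / _ Z: fires at position(s) 4: tusdboka
surface: tusdboka

cell VEL=em, CLASS=ki, SUR=zo:
underlying: tus-t-bi-av
1. e -> o, i -> u / B C0 _: fires at position(s) 6: tustbuav
2. f -> v, k -> g, p -> b, s -> z, t -> d / _ Z: fires at position(s) 4: tusdbuav
surface: tusdbuav

cell VEL=ta, CLASS=ki, SUR=ki:
underlying: tus-t-bek-b
1. e -> o, i -> u / B C0 _: fires at position(s) 6: tustbokb
2. f -> v, k -> g, p -> b, s -> z, t -> d / _ Z: fires at position(s) 4, 7: tusdbogb
surface: tusdbogb
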